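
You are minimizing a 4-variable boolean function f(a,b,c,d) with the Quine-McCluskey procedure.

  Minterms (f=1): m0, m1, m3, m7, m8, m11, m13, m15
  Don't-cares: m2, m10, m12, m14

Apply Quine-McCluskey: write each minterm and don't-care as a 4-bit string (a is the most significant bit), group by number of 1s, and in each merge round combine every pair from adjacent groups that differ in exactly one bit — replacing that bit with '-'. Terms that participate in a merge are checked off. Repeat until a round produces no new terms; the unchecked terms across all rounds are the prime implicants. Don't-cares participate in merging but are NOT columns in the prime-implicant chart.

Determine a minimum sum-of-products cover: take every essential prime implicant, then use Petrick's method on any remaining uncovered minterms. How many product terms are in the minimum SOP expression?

4

[col 0] 0000*, 0001*, 0010*, 0011*, 0111*, 1000*, 1010*, 1011*, 1100*, 1101*, 1110*, 1111*
[col 1] -000*, -010*, -011*, -111*, 0-11*, 00-0*, 00-1*, 000-*, 001-*, 1-00*, 1-10*, 1-11*, 10-0*, 101-*, 11-0*, 11-1*, 110-*, 111-*
[col 2] --11, -0-0, -01-, 00--, 1--0, 1-1-, 11--
Prime implicants: --11, -0-0, -01-, 00--, 1--0, 1-1-, 11--
PI chart (minterm → PIs covering it):
  0 | -0-0,00--
  1 | 00--  (sole → essential)
  3 | --11,-01-,00--
  7 | --11  (sole → essential)
  8 | -0-0,1--0
  11 | --11,-01-,1-1-
  13 | 11--  (sole → essential)
  15 | --11,1-1-,11--
Essential prime implicants: --11, 00--, 11--
Petrick residual → -0-0
Minimum SOP uses 4 PIs: cd + b'd' + a'b' + ab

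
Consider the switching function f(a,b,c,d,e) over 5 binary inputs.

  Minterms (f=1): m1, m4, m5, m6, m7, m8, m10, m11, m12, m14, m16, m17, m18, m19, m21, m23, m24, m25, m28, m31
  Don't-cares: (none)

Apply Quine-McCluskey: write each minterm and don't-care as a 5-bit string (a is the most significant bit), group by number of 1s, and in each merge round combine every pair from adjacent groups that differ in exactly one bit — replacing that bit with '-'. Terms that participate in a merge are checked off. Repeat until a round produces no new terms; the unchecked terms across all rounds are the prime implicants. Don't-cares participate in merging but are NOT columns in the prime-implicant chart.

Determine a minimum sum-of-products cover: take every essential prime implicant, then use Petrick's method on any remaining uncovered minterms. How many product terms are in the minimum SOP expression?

Round 0: 00001✓ 00100✓ 00101✓ 00110✓ 00111✓ 01000✓ 01010✓ 01011✓ 01100✓ 01110✓ 10000✓ 10001✓ 10010✓ 10011✓ 10101✓ 10111✓ 11000✓ 11001✓ 11100✓ 11111✓
Round 1: -0001✓ -0101✓ -0111✓ -1000✓ -1100✓ 0-100✓ 0-110✓ 00-01✓ 001-0✓ 001-1✓ 0010-✓ 0011-✓ 01-00✓ 01-10✓ 010-0✓ 0101- 011-0✓ 1-000✓ 1-001✓ 1-111 10-01✓ 10-11✓ 100-0✓ 100-1✓ 1000-✓ 1001-✓ 101-1✓ 11-00✓ 1100-✓
Round 2: -0-01 -01-1 -1-00 0-1-0 001-- 01--0 1-00- 10--1 100--
PIs = {-0-01, -01-1, -1-00, 0-1-0, 001--, 01--0, 0101-, 1-00-, 1-111, 10--1, 100--}
Coverage chart:
  m1: -0-01 ←essential
  m4: 0-1-0,001--
  m5: -0-01,-01-1,001--
  m6: 0-1-0,001--
  m7: -01-1,001--
  m8: -1-00,01--0
  m10: 01--0,0101-
  m11: 0101- ←essential
  m12: -1-00,0-1-0,01--0
  m14: 0-1-0,01--0
  m16: 1-00-,100--
  m17: -0-01,1-00-,10--1,100--
  m18: 100-- ←essential
  m19: 10--1,100--
  m21: -0-01,-01-1,10--1
  m23: -01-1,1-111,10--1
  m24: -1-00,1-00-
  m25: 1-00- ←essential
  m28: -1-00 ←essential
  m31: 1-111 ←essential
Essential: -0-01, -1-00, 0101-, 1-00-, 1-111, 100--
Petrick residual → -01-1, 0-1-0
Min cover (8 terms): b'd'e + b'ce + bd'e' + a'ce' + a'bc'd + ac'd' + acde + ab'c'

8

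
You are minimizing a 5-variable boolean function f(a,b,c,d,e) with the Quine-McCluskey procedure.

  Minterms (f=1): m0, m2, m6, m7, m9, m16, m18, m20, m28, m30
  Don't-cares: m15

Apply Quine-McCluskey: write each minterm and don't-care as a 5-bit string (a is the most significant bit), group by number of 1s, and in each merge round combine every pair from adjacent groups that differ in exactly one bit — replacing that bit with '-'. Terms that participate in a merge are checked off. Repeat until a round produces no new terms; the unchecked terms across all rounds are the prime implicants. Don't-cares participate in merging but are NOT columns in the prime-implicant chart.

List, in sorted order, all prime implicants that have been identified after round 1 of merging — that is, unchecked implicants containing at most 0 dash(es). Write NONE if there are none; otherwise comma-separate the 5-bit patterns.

01001

size-2^0 implicants → 00000(✓)  00010(✓)  00110(✓)  00111(✓)  01001  01111(✓)  10000(✓)  10010(✓)  10100(✓)  11100(✓)  11110(✓)
size-2^1 implicants → -0000(✓)  -0010(✓)  0-111  00-10  000-0(✓)  0011-  1-100  10-00  100-0(✓)  111-0
size-2^2 implicants → -00-0
Unchecked terms (primes): -00-0, 0-111, 00-10, 0011-, 01001, 1-100, 10-00, 111-0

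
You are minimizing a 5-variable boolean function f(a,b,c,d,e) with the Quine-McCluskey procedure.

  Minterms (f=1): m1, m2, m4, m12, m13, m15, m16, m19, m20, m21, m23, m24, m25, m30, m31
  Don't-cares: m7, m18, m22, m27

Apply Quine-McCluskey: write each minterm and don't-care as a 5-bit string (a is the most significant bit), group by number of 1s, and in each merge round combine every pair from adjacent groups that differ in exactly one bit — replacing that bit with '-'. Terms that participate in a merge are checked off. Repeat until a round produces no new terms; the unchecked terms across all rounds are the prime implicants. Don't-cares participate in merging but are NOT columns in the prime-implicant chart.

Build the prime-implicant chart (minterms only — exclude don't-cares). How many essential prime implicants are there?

4

[col 0] 00001, 00010*, 00100*, 00111*, 01100*, 01101*, 01111*, 10000*, 10010*, 10011*, 10100*, 10101*, 10110*, 10111*, 11000*, 11001*, 11011*, 11110*, 11111*
[col 1] -0010, -0100, -0111*, -1111*, 0-100, 0-111*, 011-1, 0110-, 1-000, 1-011*, 1-110*, 1-111*, 10-00*, 10-10*, 10-11*, 100-0*, 1001-*, 101-0*, 101-1*, 1010-*, 1011-*, 11-11*, 110-1, 1100-, 1111-*
[col 2] --111, 1--11, 1-11-, 10--0, 10-1-, 101--
Prime implicants: --111, -0010, -0100, 0-100, 00001, 011-1, 0110-, 1--11, 1-000, 1-11-, 10--0, 10-1-, 101--, 110-1, 1100-
PI chart (minterm → PIs covering it):
  1 | 00001  (sole → essential)
  2 | -0010  (sole → essential)
  4 | -0100,0-100
  12 | 0-100,0110-
  13 | 011-1,0110-
  15 | --111,011-1
  16 | 1-000,10--0
  19 | 1--11,10-1-
  20 | -0100,10--0,101--
  21 | 101--  (sole → essential)
  23 | --111,1--11,1-11-,10-1-,101--
  24 | 1-000,1100-
  25 | 110-1,1100-
  30 | 1-11-  (sole → essential)
  31 | --111,1--11,1-11-
Essential prime implicants: -0010, 00001, 1-11-, 101--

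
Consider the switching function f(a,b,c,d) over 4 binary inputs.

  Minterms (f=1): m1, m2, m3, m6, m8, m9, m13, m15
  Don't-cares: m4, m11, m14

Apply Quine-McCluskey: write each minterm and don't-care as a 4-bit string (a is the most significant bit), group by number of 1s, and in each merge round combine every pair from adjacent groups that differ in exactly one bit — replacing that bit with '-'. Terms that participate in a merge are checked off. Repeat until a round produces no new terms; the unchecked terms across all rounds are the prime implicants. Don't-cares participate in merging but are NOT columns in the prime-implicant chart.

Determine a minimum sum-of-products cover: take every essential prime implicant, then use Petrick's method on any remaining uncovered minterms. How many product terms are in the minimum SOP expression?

[col 0] 0001*, 0010*, 0011*, 0100*, 0110*, 1000*, 1001*, 1011*, 1101*, 1110*, 1111*
[col 1] -001*, -011*, -110, 0-10, 00-1*, 001-, 01-0, 1-01*, 1-11*, 10-1*, 100-, 11-1*, 111-
[col 2] -0-1, 1--1
Prime implicants: -0-1, -110, 0-10, 001-, 01-0, 1--1, 100-, 111-
PI chart (minterm → PIs covering it):
  1 | -0-1  (sole → essential)
  2 | 0-10,001-
  3 | -0-1,001-
  6 | -110,0-10,01-0
  8 | 100-  (sole → essential)
  9 | -0-1,1--1,100-
  13 | 1--1  (sole → essential)
  15 | 1--1,111-
Essential prime implicants: -0-1, 1--1, 100-
Petrick residual → 0-10
Minimum SOP uses 4 PIs: b'd + a'cd' + ad + ab'c'

4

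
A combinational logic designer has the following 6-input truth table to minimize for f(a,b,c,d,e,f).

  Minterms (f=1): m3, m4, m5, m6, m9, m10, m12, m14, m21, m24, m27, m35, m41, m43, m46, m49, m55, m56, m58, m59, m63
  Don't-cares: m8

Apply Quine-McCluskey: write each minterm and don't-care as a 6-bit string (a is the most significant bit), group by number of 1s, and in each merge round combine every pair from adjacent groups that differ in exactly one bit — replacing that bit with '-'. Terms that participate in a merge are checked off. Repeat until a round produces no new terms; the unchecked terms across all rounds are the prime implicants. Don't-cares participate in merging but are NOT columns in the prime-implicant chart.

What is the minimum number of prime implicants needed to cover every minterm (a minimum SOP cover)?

12

size-2^0 implicants → 000011(✓)  000100(✓)  000101(✓)  000110(✓)  001000(✓)  001001(✓)  001010(✓)  001100(✓)  001110(✓)  010101(✓)  011000(✓)  011011(✓)  100011(✓)  101001(✓)  101011(✓)  101110(✓)  110001  110111(✓)  111000(✓)  111010(✓)  111011(✓)  111111(✓)
size-2^1 implicants → -00011  -01001  -01110  -11000  -11011  0-0101  0-1000  00-100(✓)  00-110(✓)  0001-0(✓)  00010-  001-00(✓)  001-10(✓)  0010-0(✓)  00100-  0011-0(✓)  1-1011  10-011  1010-1  11-111  111-11  1110-0  11101-
size-2^2 implicants → 00-1-0  001--0
Unchecked terms (primes): -00011, -01001, -01110, -11000, -11011, 0-0101, 0-1000, 00-1-0, 00010-, 001--0, 00100-, 1-1011, 10-011, 1010-1, 11-111, 110001, 111-11, 1110-0, 11101-
Minterm coverage:
  m3 ⊆ -00011 [E]
  m4 ⊆ 00-1-0,00010-
  m5 ⊆ 0-0101,00010-
  m6 ⊆ 00-1-0 [E]
  m9 ⊆ -01001,00100-
  m10 ⊆ 001--0 [E]
  m12 ⊆ 00-1-0,001--0
  m14 ⊆ -01110,00-1-0,001--0
  m21 ⊆ 0-0101 [E]
  m24 ⊆ -11000,0-1000
  m27 ⊆ -11011 [E]
  m35 ⊆ -00011,10-011
  m41 ⊆ -01001,1010-1
  m43 ⊆ 1-1011,10-011,1010-1
  m46 ⊆ -01110 [E]
  m49 ⊆ 110001 [E]
  m55 ⊆ 11-111 [E]
  m56 ⊆ -11000,1110-0
  m58 ⊆ 1110-0,11101-
  m59 ⊆ -11011,1-1011,111-11,11101-
  m63 ⊆ 11-111,111-11
E = {-00011, -01110, -11011, 0-0101, 00-1-0, 001--0, 11-111, 110001}
Petrick residual → -01001, -11000, 1-1011, 1110-0
Cover = b'c'd'ef + b'cd'e'f + b'cdef' + bcd'e'f' + bcd'ef + a'c'de'f + a'b'df' + a'b'cf' + acd'ef + abdef + abc'd'e'f + abcd'f'  |cover|=12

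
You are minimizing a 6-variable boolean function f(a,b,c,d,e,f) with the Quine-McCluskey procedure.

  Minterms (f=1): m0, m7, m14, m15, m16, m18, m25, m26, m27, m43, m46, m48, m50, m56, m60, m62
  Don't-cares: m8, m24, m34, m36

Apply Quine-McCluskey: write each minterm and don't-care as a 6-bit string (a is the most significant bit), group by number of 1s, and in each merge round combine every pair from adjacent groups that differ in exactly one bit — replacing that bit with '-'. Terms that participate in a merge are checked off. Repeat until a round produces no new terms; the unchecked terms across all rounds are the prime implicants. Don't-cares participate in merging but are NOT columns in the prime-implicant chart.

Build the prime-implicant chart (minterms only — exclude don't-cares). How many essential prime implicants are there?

[col 0] 000000*, 000111*, 001000*, 001110*, 001111*, 010000*, 010010*, 011000*, 011001*, 011010*, 011011*, 100010*, 100100, 101011, 101110*, 110000*, 110010*, 111000*, 111100*, 111110*
[col 1] -01110, -10000*, -10010*, -11000*, 0-0000*, 0-1000*, 00-000*, 00-111, 00111-, 01-000*, 01-010*, 0100-0*, 0110-0*, 0110-1*, 01100-*, 01101-*, 1-0010, 1-1110, 11-000*, 1100-0*, 111-00, 1111-0
[col 2] -1-000, -100-0, 0--000, 01-0-0, 0110--
Prime implicants: -01110, -1-000, -100-0, 0--000, 00-111, 00111-, 01-0-0, 0110--, 1-0010, 1-1110, 100100, 101011, 111-00, 1111-0
PI chart (minterm → PIs covering it):
  0 | 0--000  (sole → essential)
  7 | 00-111  (sole → essential)
  14 | -01110,00111-
  15 | 00-111,00111-
  16 | -1-000,-100-0,0--000,01-0-0
  18 | -100-0,01-0-0
  25 | 0110--  (sole → essential)
  26 | 01-0-0,0110--
  27 | 0110--  (sole → essential)
  43 | 101011  (sole → essential)
  46 | -01110,1-1110
  48 | -1-000,-100-0
  50 | -100-0,1-0010
  56 | -1-000,111-00
  60 | 111-00,1111-0
  62 | 1-1110,1111-0
Essential prime implicants: 0--000, 00-111, 0110--, 101011

4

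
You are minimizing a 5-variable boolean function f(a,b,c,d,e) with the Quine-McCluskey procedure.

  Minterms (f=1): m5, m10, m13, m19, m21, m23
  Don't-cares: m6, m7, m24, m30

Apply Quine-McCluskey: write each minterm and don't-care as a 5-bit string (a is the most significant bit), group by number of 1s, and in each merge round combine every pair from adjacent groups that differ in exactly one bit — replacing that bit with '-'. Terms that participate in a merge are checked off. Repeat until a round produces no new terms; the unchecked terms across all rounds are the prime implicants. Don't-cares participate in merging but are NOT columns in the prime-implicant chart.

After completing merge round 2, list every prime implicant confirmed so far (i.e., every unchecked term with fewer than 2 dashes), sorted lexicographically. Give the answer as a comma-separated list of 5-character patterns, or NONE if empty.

Round 0: 00101✓ 00110✓ 00111✓ 01010 01101✓ 10011✓ 10101✓ 10111✓ 11000 11110
Round 1: -0101✓ -0111✓ 0-101 001-1✓ 0011- 10-11 101-1✓
Round 2: -01-1
PIs = {-01-1, 0-101, 0011-, 01010, 10-11, 11000, 11110}

0-101, 0011-, 01010, 10-11, 11000, 11110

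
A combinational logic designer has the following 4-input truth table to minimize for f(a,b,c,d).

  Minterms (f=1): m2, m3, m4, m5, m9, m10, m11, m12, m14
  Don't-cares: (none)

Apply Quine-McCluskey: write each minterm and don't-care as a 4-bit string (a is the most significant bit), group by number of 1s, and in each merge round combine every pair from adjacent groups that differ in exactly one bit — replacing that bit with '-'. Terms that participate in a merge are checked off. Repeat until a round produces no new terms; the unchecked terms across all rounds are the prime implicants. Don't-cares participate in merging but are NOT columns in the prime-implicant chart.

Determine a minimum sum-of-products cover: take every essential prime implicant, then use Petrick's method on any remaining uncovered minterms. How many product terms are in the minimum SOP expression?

4

[col 0] 0010*, 0011*, 0100*, 0101*, 1001*, 1010*, 1011*, 1100*, 1110*
[col 1] -010*, -011*, -100, 001-*, 010-, 1-10, 10-1, 101-*, 11-0
[col 2] -01-
Prime implicants: -01-, -100, 010-, 1-10, 10-1, 11-0
PI chart (minterm → PIs covering it):
  2 | -01-  (sole → essential)
  3 | -01-  (sole → essential)
  4 | -100,010-
  5 | 010-  (sole → essential)
  9 | 10-1  (sole → essential)
  10 | -01-,1-10
  11 | -01-,10-1
  12 | -100,11-0
  14 | 1-10,11-0
Essential prime implicants: -01-, 010-, 10-1
Petrick residual → 11-0
Minimum SOP uses 4 PIs: b'c + a'bc' + ab'd + abd'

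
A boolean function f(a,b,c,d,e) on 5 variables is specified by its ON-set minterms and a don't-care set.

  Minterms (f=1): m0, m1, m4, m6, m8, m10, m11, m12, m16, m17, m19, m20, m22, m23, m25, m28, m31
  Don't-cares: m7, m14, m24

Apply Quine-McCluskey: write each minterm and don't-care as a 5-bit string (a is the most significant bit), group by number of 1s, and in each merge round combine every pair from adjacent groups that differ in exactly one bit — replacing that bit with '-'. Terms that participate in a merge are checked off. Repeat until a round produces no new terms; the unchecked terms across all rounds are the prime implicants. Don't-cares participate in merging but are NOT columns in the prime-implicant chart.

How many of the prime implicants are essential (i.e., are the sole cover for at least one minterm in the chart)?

[col 0] 00000*, 00001*, 00100*, 00110*, 00111*, 01000*, 01010*, 01011*, 01100*, 01110*, 10000*, 10001*, 10011*, 10100*, 10110*, 10111*, 11000*, 11001*, 11100*, 11111*
[col 1] -0000*, -0001*, -0100*, -0110*, -0111*, -1000*, -1100*, 0-000*, 0-100*, 0-110*, 00-00*, 0000-*, 001-0*, 0011-*, 01-00*, 01-10*, 010-0*, 0101-, 011-0*, 1-000*, 1-001*, 1-100*, 1-111, 10-00*, 10-11, 100-1, 1000-*, 101-0*, 1011-*, 11-00*, 1100-*
[col 2] --000*, --100*, -0-00*, -000-, -01-0, -011-, -1-00*, 0--00*, 0-1-0, 01--0, 1--00*, 1-00-
[col 3] ---00
Prime implicants: ---00, -000-, -01-0, -011-, 0-1-0, 01--0, 0101-, 1-00-, 1-111, 10-11, 100-1
PI chart (minterm → PIs covering it):
  0 | ---00,-000-
  1 | -000-  (sole → essential)
  4 | ---00,-01-0,0-1-0
  6 | -01-0,-011-,0-1-0
  8 | ---00,01--0
  10 | 01--0,0101-
  11 | 0101-  (sole → essential)
  12 | ---00,0-1-0,01--0
  16 | ---00,-000-,1-00-
  17 | -000-,1-00-,100-1
  19 | 10-11,100-1
  20 | ---00,-01-0
  22 | -01-0,-011-
  23 | -011-,1-111,10-11
  25 | 1-00-  (sole → essential)
  28 | ---00  (sole → essential)
  31 | 1-111  (sole → essential)
Essential prime implicants: ---00, -000-, 0101-, 1-00-, 1-111

5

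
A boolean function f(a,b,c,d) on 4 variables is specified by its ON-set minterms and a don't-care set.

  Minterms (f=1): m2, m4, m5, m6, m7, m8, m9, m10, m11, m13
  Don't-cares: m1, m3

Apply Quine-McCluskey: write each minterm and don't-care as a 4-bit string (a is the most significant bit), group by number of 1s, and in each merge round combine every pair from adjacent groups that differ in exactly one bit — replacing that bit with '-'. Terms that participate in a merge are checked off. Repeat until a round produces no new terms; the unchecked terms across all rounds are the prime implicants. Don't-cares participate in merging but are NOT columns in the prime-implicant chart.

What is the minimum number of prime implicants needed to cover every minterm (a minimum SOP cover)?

size-2^0 implicants → 0001(✓)  0010(✓)  0011(✓)  0100(✓)  0101(✓)  0110(✓)  0111(✓)  1000(✓)  1001(✓)  1010(✓)  1011(✓)  1101(✓)
size-2^1 implicants → -001(✓)  -010(✓)  -011(✓)  -101(✓)  0-01(✓)  0-10(✓)  0-11(✓)  00-1(✓)  001-(✓)  01-0(✓)  01-1(✓)  010-(✓)  011-(✓)  1-01(✓)  10-0(✓)  10-1(✓)  100-(✓)  101-(✓)
size-2^2 implicants → --01  -0-1  -01-  0--1  0-1-  01--  10--
Unchecked terms (primes): --01, -0-1, -01-, 0--1, 0-1-, 01--, 10--
Minterm coverage:
  m2 ⊆ -01-,0-1-
  m4 ⊆ 01-- [E]
  m5 ⊆ --01,0--1,01--
  m6 ⊆ 0-1-,01--
  m7 ⊆ 0--1,0-1-,01--
  m8 ⊆ 10-- [E]
  m9 ⊆ --01,-0-1,10--
  m10 ⊆ -01-,10--
  m11 ⊆ -0-1,-01-,10--
  m13 ⊆ --01 [E]
E = {--01, 01--, 10--}
Petrick residual → -01-
Cover = c'd + b'c + a'b + ab'  |cover|=4

4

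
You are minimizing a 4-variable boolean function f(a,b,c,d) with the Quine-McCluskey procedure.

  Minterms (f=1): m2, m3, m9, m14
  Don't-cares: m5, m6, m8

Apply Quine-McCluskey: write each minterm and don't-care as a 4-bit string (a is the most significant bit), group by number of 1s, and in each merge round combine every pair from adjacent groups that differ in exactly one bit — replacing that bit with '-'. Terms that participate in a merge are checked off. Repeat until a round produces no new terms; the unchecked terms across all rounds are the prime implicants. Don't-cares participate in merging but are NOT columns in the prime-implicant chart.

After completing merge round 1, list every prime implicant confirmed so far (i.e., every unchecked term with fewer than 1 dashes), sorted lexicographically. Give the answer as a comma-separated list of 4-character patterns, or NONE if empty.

0101

Round 0: 0010✓ 0011✓ 0101 0110✓ 1000✓ 1001✓ 1110✓
Round 1: -110 0-10 001- 100-
PIs = {-110, 0-10, 001-, 0101, 100-}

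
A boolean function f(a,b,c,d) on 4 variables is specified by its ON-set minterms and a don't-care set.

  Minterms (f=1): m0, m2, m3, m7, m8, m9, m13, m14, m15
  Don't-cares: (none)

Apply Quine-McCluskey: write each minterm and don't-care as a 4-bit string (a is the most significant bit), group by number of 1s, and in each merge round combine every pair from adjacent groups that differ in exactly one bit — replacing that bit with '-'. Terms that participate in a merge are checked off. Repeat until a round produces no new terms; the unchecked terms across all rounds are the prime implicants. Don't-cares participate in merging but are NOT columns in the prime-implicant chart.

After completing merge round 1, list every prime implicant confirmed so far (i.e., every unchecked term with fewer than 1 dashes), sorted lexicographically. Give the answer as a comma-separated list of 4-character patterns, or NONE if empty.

NONE

size-2^0 implicants → 0000(✓)  0010(✓)  0011(✓)  0111(✓)  1000(✓)  1001(✓)  1101(✓)  1110(✓)  1111(✓)
size-2^1 implicants → -000  -111  0-11  00-0  001-  1-01  100-  11-1  111-
Unchecked terms (primes): -000, -111, 0-11, 00-0, 001-, 1-01, 100-, 11-1, 111-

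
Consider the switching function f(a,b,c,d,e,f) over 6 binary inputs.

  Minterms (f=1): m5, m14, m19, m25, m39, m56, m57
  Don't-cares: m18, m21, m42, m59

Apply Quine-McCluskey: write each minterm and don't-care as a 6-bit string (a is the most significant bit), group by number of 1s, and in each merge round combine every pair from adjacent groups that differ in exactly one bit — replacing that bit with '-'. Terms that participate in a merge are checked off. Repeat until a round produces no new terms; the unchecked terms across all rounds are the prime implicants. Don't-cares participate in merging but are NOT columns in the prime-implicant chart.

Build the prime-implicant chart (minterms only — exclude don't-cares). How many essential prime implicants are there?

size-2^0 implicants → 000101(✓)  001110  010010(✓)  010011(✓)  010101(✓)  011001(✓)  100111  101010  111000(✓)  111001(✓)  111011(✓)
size-2^1 implicants → -11001  0-0101  01001-  1110-1  11100-
Unchecked terms (primes): -11001, 0-0101, 001110, 01001-, 100111, 101010, 1110-1, 11100-
Minterm coverage:
  m5 ⊆ 0-0101 [E]
  m14 ⊆ 001110 [E]
  m19 ⊆ 01001- [E]
  m25 ⊆ -11001 [E]
  m39 ⊆ 100111 [E]
  m56 ⊆ 11100- [E]
  m57 ⊆ -11001,1110-1,11100-
E = {-11001, 0-0101, 001110, 01001-, 100111, 11100-}

6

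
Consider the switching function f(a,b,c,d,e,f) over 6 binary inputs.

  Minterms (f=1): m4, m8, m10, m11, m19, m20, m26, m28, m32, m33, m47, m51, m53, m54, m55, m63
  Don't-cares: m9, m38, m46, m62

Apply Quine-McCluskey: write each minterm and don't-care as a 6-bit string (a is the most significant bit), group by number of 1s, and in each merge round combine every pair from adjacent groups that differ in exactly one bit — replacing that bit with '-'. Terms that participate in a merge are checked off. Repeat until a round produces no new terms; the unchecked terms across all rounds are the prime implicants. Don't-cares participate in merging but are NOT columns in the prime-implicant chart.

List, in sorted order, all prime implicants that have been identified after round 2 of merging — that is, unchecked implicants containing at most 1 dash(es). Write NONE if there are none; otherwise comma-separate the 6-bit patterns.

-10011, 0-0100, 0-1010, 01-100, 10000-, 110-11, 1101-1

[col 0] 000100*, 001000*, 001001*, 001010*, 001011*, 010011*, 010100*, 011010*, 011100*, 100000*, 100001*, 100110*, 101110*, 101111*, 110011*, 110101*, 110110*, 110111*, 111110*, 111111*
[col 1] -10011, 0-0100, 0-1010, 0010-0*, 0010-1*, 00100-*, 00101-*, 01-100, 1-0110*, 1-1110*, 1-1111*, 10-110*, 10000-, 10111-*, 11-110*, 11-111*, 110-11, 1101-1, 11011-*, 11111-*
[col 2] 0010--, 1--110, 1-111-, 11-11-
Prime implicants: -10011, 0-0100, 0-1010, 0010--, 01-100, 1--110, 1-111-, 10000-, 11-11-, 110-11, 1101-1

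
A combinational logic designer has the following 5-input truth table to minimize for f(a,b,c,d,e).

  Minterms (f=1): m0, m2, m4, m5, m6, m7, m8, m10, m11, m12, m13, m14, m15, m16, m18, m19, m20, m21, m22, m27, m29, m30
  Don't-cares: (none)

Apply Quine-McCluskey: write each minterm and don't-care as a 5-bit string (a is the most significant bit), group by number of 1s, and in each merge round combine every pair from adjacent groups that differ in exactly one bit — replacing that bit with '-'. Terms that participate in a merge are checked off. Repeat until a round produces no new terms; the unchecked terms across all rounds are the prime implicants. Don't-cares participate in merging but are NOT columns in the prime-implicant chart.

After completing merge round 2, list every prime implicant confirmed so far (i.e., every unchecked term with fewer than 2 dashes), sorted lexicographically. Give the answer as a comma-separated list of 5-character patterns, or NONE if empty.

-1011, 1-011, 1001-

Round 0: 00000✓ 00010✓ 00100✓ 00101✓ 00110✓ 00111✓ 01000✓ 01010✓ 01011✓ 01100✓ 01101✓ 01110✓ 01111✓ 10000✓ 10010✓ 10011✓ 10100✓ 10101✓ 10110✓ 11011✓ 11101✓ 11110✓
Round 1: -0000✓ -0010✓ -0100✓ -0101✓ -0110✓ -1011 -1101✓ -1110✓ 0-000✓ 0-010✓ 0-100✓ 0-101✓ 0-110✓ 0-111✓ 00-00✓ 00-10✓ 000-0✓ 001-0✓ 001-1✓ 0010-✓ 0011-✓ 01-00✓ 01-10✓ 01-11✓ 010-0✓ 0101-✓ 011-0✓ 011-1✓ 0110-✓ 0111-✓ 1-011 1-101✓ 1-110✓ 10-00✓ 10-10✓ 100-0✓ 1001- 101-0✓ 1010-✓
Round 2: --101 --110 -0-00✓ -0-10✓ -00-0✓ -01-0✓ -010- 0--00✓ 0--10✓ 0-0-0✓ 0-1-0✓ 0-1-1✓ 0-10-✓ 0-11-✓ 00--0✓ 001--✓ 01--0✓ 01-1- 011--✓ 10--0✓
Round 3: -0--0 0---0 0-1--
PIs = {--101, --110, -0--0, -010-, -1011, 0---0, 0-1--, 01-1-, 1-011, 1001-}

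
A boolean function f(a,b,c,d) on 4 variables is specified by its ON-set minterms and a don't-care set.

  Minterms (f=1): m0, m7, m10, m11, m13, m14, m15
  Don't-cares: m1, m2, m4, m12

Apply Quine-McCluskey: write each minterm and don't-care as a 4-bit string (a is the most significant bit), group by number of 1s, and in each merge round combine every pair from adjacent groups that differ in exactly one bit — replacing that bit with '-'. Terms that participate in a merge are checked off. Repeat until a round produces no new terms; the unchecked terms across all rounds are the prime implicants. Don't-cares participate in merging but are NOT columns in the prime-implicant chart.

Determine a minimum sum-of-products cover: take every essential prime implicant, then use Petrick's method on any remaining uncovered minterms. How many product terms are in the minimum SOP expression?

Round 0: 0000✓ 0001✓ 0010✓ 0100✓ 0111✓ 1010✓ 1011✓ 1100✓ 1101✓ 1110✓ 1111✓
Round 1: -010 -100 -111 0-00 00-0 000- 1-10✓ 1-11✓ 101-✓ 11-0✓ 11-1✓ 110-✓ 111-✓
Round 2: 1-1- 11--
PIs = {-010, -100, -111, 0-00, 00-0, 000-, 1-1-, 11--}
Coverage chart:
  m0: 0-00,00-0,000-
  m7: -111 ←essential
  m10: -010,1-1-
  m11: 1-1- ←essential
  m13: 11-- ←essential
  m14: 1-1-,11--
  m15: -111,1-1-,11--
Essential: -111, 1-1-, 11--
Petrick residual → 0-00
Min cover (4 terms): bcd + a'c'd' + ac + ab

4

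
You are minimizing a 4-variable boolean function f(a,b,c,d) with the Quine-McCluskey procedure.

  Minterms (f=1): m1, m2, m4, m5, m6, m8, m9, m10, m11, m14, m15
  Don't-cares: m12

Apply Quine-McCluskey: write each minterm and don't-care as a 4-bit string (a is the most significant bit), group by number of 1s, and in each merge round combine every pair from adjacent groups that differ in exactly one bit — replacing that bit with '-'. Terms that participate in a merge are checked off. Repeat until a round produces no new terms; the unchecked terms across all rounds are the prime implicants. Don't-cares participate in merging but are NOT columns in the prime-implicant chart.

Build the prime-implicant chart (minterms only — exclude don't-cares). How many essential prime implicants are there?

2

[col 0] 0001*, 0010*, 0100*, 0101*, 0110*, 1000*, 1001*, 1010*, 1011*, 1100*, 1110*, 1111*
[col 1] -001, -010*, -100*, -110*, 0-01, 0-10*, 01-0*, 010-, 1-00*, 1-10*, 1-11*, 10-0*, 10-1*, 100-*, 101-*, 11-0*, 111-*
[col 2] --10, -1-0, 1--0, 1-1-, 10--
Prime implicants: --10, -001, -1-0, 0-01, 010-, 1--0, 1-1-, 10--
PI chart (minterm → PIs covering it):
  1 | -001,0-01
  2 | --10  (sole → essential)
  4 | -1-0,010-
  5 | 0-01,010-
  6 | --10,-1-0
  8 | 1--0,10--
  9 | -001,10--
  10 | --10,1--0,1-1-,10--
  11 | 1-1-,10--
  14 | --10,-1-0,1--0,1-1-
  15 | 1-1-  (sole → essential)
Essential prime implicants: --10, 1-1-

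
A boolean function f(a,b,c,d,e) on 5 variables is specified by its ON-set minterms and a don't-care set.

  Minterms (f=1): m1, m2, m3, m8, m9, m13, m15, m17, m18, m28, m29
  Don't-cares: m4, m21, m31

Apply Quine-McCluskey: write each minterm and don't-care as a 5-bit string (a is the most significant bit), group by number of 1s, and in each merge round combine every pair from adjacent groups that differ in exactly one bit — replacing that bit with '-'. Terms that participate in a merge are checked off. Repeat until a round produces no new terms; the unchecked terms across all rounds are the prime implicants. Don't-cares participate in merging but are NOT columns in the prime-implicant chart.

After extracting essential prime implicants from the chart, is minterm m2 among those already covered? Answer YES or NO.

YES

Round 0: 00001✓ 00010✓ 00011✓ 00100 01000✓ 01001✓ 01101✓ 01111✓ 10001✓ 10010✓ 10101✓ 11100✓ 11101✓ 11111✓
Round 1: -0001 -0010 -1101✓ -1111✓ 0-001 000-1 0001- 01-01 0100- 011-1✓ 1-101 10-01 111-1✓ 1110-
Round 2: -11-1
PIs = {-0001, -0010, -11-1, 0-001, 000-1, 0001-, 00100, 01-01, 0100-, 1-101, 10-01, 1110-}
Coverage chart:
  m1: -0001,0-001,000-1
  m2: -0010,0001-
  m3: 000-1,0001-
  m8: 0100- ←essential
  m9: 0-001,01-01,0100-
  m13: -11-1,01-01
  m15: -11-1 ←essential
  m17: -0001,10-01
  m18: -0010 ←essential
  m28: 1110- ←essential
  m29: -11-1,1-101,1110-
Essential: -0010, -11-1, 0100-, 1110-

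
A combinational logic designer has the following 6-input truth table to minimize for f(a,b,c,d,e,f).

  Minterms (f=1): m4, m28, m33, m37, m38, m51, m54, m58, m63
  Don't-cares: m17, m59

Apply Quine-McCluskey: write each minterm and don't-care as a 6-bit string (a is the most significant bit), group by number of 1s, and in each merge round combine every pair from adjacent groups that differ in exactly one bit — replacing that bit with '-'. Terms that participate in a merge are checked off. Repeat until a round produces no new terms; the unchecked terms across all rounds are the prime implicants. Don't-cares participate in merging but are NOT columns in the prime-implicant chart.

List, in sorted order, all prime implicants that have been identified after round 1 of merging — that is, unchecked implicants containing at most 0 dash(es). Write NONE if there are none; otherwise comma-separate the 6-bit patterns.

Round 0: 000100 010001 011100 100001✓ 100101✓ 100110✓ 110011✓ 110110✓ 111010✓ 111011✓ 111111✓
Round 1: 1-0110 100-01 11-011 111-11 11101-
PIs = {000100, 010001, 011100, 1-0110, 100-01, 11-011, 111-11, 11101-}

000100, 010001, 011100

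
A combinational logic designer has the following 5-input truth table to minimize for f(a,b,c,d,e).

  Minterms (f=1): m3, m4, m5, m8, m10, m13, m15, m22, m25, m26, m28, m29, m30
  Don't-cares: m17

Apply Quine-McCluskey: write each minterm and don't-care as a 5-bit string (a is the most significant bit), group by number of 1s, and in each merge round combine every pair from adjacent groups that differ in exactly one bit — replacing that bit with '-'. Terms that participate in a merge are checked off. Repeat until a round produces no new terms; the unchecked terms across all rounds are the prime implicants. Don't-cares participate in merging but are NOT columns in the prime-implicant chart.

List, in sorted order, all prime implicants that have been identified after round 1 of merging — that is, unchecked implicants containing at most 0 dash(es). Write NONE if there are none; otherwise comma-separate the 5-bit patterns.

Round 0: 00011 00100✓ 00101✓ 01000✓ 01010✓ 01101✓ 01111✓ 10001✓ 10110✓ 11001✓ 11010✓ 11100✓ 11101✓ 11110✓
Round 1: -1010 -1101 0-101 0010- 010-0 011-1 1-001 1-110 11-01 11-10 111-0 1110-
PIs = {-1010, -1101, 0-101, 00011, 0010-, 010-0, 011-1, 1-001, 1-110, 11-01, 11-10, 111-0, 1110-}

00011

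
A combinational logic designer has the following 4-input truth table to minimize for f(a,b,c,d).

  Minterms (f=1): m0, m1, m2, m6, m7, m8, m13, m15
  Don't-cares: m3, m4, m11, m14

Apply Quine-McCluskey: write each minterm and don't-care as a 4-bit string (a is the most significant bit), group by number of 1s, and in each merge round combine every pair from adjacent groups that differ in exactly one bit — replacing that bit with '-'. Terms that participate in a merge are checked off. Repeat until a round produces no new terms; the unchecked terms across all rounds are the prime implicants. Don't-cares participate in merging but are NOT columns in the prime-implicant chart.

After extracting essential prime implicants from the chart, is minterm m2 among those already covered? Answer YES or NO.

[col 0] 0000*, 0001*, 0010*, 0011*, 0100*, 0110*, 0111*, 1000*, 1011*, 1101*, 1110*, 1111*
[col 1] -000, -011*, -110*, -111*, 0-00*, 0-10*, 0-11*, 00-0*, 00-1*, 000-*, 001-*, 01-0*, 011-*, 1-11*, 11-1, 111-*
[col 2] --11, -11-, 0--0, 0-1-, 00--
Prime implicants: --11, -000, -11-, 0--0, 0-1-, 00--, 11-1
PI chart (minterm → PIs covering it):
  0 | -000,0--0,00--
  1 | 00--  (sole → essential)
  2 | 0--0,0-1-,00--
  6 | -11-,0--0,0-1-
  7 | --11,-11-,0-1-
  8 | -000  (sole → essential)
  13 | 11-1  (sole → essential)
  15 | --11,-11-,11-1
Essential prime implicants: -000, 00--, 11-1

YES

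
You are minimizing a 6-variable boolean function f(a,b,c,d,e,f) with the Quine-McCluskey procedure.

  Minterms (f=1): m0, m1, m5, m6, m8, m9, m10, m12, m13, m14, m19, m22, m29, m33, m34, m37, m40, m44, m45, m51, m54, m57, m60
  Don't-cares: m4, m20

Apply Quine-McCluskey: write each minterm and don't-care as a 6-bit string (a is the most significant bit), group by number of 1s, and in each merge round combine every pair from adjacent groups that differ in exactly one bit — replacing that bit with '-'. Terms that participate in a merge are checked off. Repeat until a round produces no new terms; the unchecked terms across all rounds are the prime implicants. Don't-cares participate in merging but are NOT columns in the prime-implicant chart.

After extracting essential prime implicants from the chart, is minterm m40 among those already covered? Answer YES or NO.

YES

Round 0: 000000✓ 000001✓ 000100✓ 000101✓ 000110✓ 001000✓ 001001✓ 001010✓ 001100✓ 001101✓ 001110✓ 010011✓ 010100✓ 010110✓ 011101✓ 100001✓ 100010 100101✓ 101000✓ 101100✓ 101101✓ 110011✓ 110110✓ 111001 111100✓
Round 1: -00001✓ -00101✓ -01000✓ -01100✓ -01101✓ -10011 -10110 0-0100✓ 0-0110✓ 0-1101 00-000✓ 00-001✓ 00-100✓ 00-101✓ 00-110✓ 000-00✓ 000-01✓ 00000-✓ 0001-0✓ 00010-✓ 001-00✓ 001-01✓ 001-10✓ 0010-0✓ 00100-✓ 0011-0✓ 00110-✓ 0101-0✓ 1-1100 10-101✓ 100-01✓ 101-00✓ 10110-✓
Round 2: -0-101 -00-01 -01-00 -0110- 0-01-0 00--00✓ 00--01✓ 00-00-✓ 00-1-0 00-10-✓ 000-0-✓ 001--0 001-0-✓
Round 3: 00--0-
PIs = {-0-101, -00-01, -01-00, -0110-, -10011, -10110, 0-01-0, 0-1101, 00--0-, 00-1-0, 001--0, 1-1100, 100010, 111001}
Coverage chart:
  m0: 00--0- ←essential
  m1: -00-01,00--0-
  m5: -0-101,-00-01,00--0-
  m6: 0-01-0,00-1-0
  m8: -01-00,00--0-,001--0
  m9: 00--0- ←essential
  m10: 001--0 ←essential
  m12: -01-00,-0110-,00--0-,00-1-0,001--0
  m13: -0-101,-0110-,0-1101,00--0-
  m14: 00-1-0,001--0
  m19: -10011 ←essential
  m22: -10110,0-01-0
  m29: 0-1101 ←essential
  m33: -00-01 ←essential
  m34: 100010 ←essential
  m37: -0-101,-00-01
  m40: -01-00 ←essential
  m44: -01-00,-0110-,1-1100
  m45: -0-101,-0110-
  m51: -10011 ←essential
  m54: -10110 ←essential
  m57: 111001 ←essential
  m60: 1-1100 ←essential
Essential: -00-01, -01-00, -10011, -10110, 0-1101, 00--0-, 001--0, 1-1100, 100010, 111001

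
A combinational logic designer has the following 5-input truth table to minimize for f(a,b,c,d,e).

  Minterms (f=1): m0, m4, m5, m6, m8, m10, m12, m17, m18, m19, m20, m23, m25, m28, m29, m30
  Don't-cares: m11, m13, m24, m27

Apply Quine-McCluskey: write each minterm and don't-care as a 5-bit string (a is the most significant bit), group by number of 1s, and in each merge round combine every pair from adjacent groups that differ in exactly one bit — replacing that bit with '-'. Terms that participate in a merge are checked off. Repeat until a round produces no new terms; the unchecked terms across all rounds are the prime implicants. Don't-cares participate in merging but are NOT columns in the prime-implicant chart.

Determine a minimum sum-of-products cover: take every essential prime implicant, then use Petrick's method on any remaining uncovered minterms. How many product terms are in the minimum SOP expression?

10

Round 0: 00000✓ 00100✓ 00101✓ 00110✓ 01000✓ 01010✓ 01011✓ 01100✓ 01101✓ 10001✓ 10010✓ 10011✓ 10100✓ 10111✓ 11000✓ 11001✓ 11011✓ 11100✓ 11101✓ 11110✓
Round 1: -0100✓ -1000✓ -1011 -1100✓ -1101✓ 0-000✓ 0-100✓ 0-101✓ 00-00✓ 001-0 0010-✓ 01-00✓ 010-0 0101- 0110-✓ 1-001✓ 1-011✓ 1-100✓ 10-11 100-1✓ 1001- 11-00✓ 11-01✓ 110-1✓ 1100-✓ 111-0 1110-✓
Round 2: --100 -1-00 -110- 0--00 0-10- 1-0-1 11-0-
PIs = {--100, -1-00, -1011, -110-, 0--00, 0-10-, 001-0, 010-0, 0101-, 1-0-1, 10-11, 1001-, 11-0-, 111-0}
Coverage chart:
  m0: 0--00 ←essential
  m4: --100,0--00,0-10-,001-0
  m5: 0-10- ←essential
  m6: 001-0 ←essential
  m8: -1-00,0--00,010-0
  m10: 010-0,0101-
  m12: --100,-1-00,-110-,0--00,0-10-
  m17: 1-0-1 ←essential
  m18: 1001- ←essential
  m19: 1-0-1,10-11,1001-
  m20: --100 ←essential
  m23: 10-11 ←essential
  m25: 1-0-1,11-0-
  m28: --100,-1-00,-110-,11-0-,111-0
  m29: -110-,11-0-
  m30: 111-0 ←essential
Essential: --100, 0--00, 0-10-, 001-0, 1-0-1, 10-11, 1001-, 111-0
Petrick residual → -110-, 010-0
Min cover (10 terms): cd'e' + bcd' + a'd'e' + a'cd' + a'b'ce' + a'bc'e' + ac'e + ab'de + ab'c'd + abce'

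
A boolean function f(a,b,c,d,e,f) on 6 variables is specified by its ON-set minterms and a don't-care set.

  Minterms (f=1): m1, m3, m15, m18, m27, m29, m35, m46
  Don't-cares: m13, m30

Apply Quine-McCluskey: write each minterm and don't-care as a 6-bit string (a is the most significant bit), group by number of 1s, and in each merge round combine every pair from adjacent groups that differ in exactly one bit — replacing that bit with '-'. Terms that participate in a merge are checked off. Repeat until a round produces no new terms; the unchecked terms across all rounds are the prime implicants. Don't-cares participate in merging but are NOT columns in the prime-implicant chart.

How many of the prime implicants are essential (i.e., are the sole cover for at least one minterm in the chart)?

7

[col 0] 000001*, 000011*, 001101*, 001111*, 010010, 011011, 011101*, 011110, 100011*, 101110
[col 1] -00011, 0-1101, 0000-1, 0011-1
Prime implicants: -00011, 0-1101, 0000-1, 0011-1, 010010, 011011, 011110, 101110
PI chart (minterm → PIs covering it):
  1 | 0000-1  (sole → essential)
  3 | -00011,0000-1
  15 | 0011-1  (sole → essential)
  18 | 010010  (sole → essential)
  27 | 011011  (sole → essential)
  29 | 0-1101  (sole → essential)
  35 | -00011  (sole → essential)
  46 | 101110  (sole → essential)
Essential prime implicants: -00011, 0-1101, 0000-1, 0011-1, 010010, 011011, 101110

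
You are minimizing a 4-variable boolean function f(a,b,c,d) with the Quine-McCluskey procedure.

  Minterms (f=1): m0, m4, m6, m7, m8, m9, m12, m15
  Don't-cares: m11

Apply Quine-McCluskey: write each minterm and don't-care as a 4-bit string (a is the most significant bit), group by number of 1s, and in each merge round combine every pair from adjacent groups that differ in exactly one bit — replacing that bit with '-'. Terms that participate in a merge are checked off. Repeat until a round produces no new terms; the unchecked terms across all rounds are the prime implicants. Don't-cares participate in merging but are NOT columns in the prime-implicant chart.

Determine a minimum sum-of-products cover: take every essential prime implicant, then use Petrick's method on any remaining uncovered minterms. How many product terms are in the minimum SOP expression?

4

[col 0] 0000*, 0100*, 0110*, 0111*, 1000*, 1001*, 1011*, 1100*, 1111*
[col 1] -000*, -100*, -111, 0-00*, 01-0, 011-, 1-00*, 1-11, 10-1, 100-
[col 2] --00
Prime implicants: --00, -111, 01-0, 011-, 1-11, 10-1, 100-
PI chart (minterm → PIs covering it):
  0 | --00  (sole → essential)
  4 | --00,01-0
  6 | 01-0,011-
  7 | -111,011-
  8 | --00,100-
  9 | 10-1,100-
  12 | --00  (sole → essential)
  15 | -111,1-11
Essential prime implicants: --00
Petrick residual → -111, 01-0, 10-1
Minimum SOP uses 4 PIs: c'd' + bcd + a'bd' + ab'd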